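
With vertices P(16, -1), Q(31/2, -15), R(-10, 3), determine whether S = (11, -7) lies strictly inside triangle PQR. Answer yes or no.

Barycentric coordinates of S: (41/122, 88/183, 67/366).
The three coordinates are positive, positive, positive; a point is interior exactly when all three are positive.

yes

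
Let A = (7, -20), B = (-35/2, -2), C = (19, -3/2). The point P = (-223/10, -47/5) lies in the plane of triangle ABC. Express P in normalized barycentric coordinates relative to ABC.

Signed area of the reference triangle: [ABC] = ½·(7·(-2−(-3/2)) + (-35/2)·(-3/2−(-20)) + 19·(-20−(-2))) = ½·(-7/2 − 1295/4 − 342) = -2677/8.
[PBC] = ½·((-223/10)·(-2−(-3/2)) + (-35/2)·(-3/2−(-47/5)) + 19·(-47/5−(-2))) = ½·(223/20 − 553/4 − 703/5) = -2677/20, so the A-coordinate is (-2677/20)/(-2677/8) = 2/5.
[APC] = ½·(7·(-47/5−(-3/2)) + (-223/10)·(-3/2−(-20)) + 19·(-20−(-47/5))) = ½·(-553/10 − 8251/20 − 1007/5) = -2677/8, so the B-coordinate is 1.
[ABP] = ½·(7·(-2−(-47/5)) + (-35/2)·(-47/5−(-20)) + (-223/10)·(-20−(-2))) = ½·(259/5 − 371/2 + 2007/5) = 2677/20, so the C-coordinate is -2/5.
Check: 2/5 + 1 − 2/5 = 1.

(2/5, 1, -2/5)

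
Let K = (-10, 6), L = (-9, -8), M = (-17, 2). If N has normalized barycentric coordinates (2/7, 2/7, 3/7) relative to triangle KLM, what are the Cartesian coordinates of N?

N = (2/7)·K + (2/7)·L + (3/7)·M.
x-coordinate: (2/7)·(-10) + (2/7)·(-9) + (3/7)·(-17) = -89/7.
y-coordinate: (2/7)·6 + (2/7)·(-8) + (3/7)·2 = 2/7.

(-89/7, 2/7)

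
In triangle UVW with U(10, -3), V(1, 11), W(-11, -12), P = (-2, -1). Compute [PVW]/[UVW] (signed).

[UVW] = ½·(10·(11−(-12)) + 1·(-12−(-3)) + (-11)·(-3−11)) = ½·(230 − 9 + 154) = 375/2.
[PVW] = ½·((-2)·(11−(-12)) + 1·(-12−(-1)) + (-11)·(-1−11)) = ½·(-46 − 11 + 132) = 75/2, so the ratio is (75/2)/(375/2) = 1/5.

1/5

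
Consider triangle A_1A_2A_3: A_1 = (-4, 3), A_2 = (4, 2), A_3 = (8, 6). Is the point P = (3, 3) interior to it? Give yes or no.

Barycentric coordinates of P: (2/9, 7/12, 7/36).
The three coordinates are positive, positive, positive; a point is interior exactly when all three are positive.

yes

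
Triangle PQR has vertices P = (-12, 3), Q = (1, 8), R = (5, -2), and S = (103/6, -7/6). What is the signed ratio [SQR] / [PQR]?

-5/6

[PQR] = ½·((-12)·(8−(-2)) + 1·(-2−3) + 5·(3−8)) = ½·(-120 − 5 − 25) = -75.
[SQR] = ½·((103/6)·(8−(-2)) + 1·(-2−(-7/6)) + 5·(-7/6−8)) = ½·(515/3 − 5/6 − 275/6) = 125/2, so the ratio is (125/2)/(-75) = -5/6.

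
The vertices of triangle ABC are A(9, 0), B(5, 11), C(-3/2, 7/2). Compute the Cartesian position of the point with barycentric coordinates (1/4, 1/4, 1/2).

(11/4, 9/2)

P = (1/4)·A + (1/4)·B + (1/2)·C.
x-coordinate: (1/4)·9 + (1/4)·5 + (1/2)·(-3/2) = 11/4.
y-coordinate: (1/4)·0 + (1/4)·11 + (1/2)·(7/2) = 9/2.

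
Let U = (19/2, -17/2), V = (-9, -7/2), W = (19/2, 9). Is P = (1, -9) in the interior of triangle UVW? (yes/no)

Barycentric coordinates of P: (907/1295, 17/37, -207/1295).
The three coordinates are positive, positive, negative; a point is interior exactly when all three are positive.

no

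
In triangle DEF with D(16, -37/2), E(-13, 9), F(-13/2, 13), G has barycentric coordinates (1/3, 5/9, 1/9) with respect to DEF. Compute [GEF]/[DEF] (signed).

1/3

The signed ratio [GEF]/[DEF] equals the barycentric coordinate of G at vertex D, which is 1/3.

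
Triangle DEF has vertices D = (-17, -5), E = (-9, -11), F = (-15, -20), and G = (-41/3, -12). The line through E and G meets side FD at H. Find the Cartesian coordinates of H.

Barycentric coordinates of G with respect to DEF: (1/3, 1/3, 1/3).
On side FD the E-coordinate is zero; dropping G's E-weight 1/3 and renormalizing the remaining 1/3 : 1/3 gives weights 1/2, 1/2 on F, D.
H = (1/2)·(-15, -20) + (1/2)·(-17, -5) = (-16, -25/2).

(-16, -25/2)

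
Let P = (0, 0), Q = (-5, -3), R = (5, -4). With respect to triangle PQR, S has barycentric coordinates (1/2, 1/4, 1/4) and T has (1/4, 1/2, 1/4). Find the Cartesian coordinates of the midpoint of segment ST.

(-5/8, -17/8)

Barycentric coordinates of the midpoint are the average: (3/8, 3/8, 1/4).
Converting: (3/8)·P + (3/8)·Q + (1/4)·R = (-5/8, -17/8).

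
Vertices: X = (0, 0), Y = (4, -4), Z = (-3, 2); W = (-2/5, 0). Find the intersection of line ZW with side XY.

Barycentric coordinates of W with respect to XYZ: (2/5, 1/5, 2/5).
On side XY the Z-coordinate is zero; dropping W's Z-weight 2/5 and renormalizing the remaining 2/5 : 1/5 gives weights 2/3, 1/3 on X, Y.
V = (2/3)·(0, 0) + (1/3)·(4, -4) = (4/3, -4/3).

(4/3, -4/3)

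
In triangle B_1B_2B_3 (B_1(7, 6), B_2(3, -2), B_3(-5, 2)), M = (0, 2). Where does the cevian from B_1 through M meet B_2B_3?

Barycentric coordinates of M with respect to B_1B_2B_3: (1/4, 1/4, 1/2).
On side B_2B_3 the B_1-coordinate is zero; dropping M's B_1-weight 1/4 and renormalizing the remaining 1/4 : 1/2 gives weights 1/3, 2/3 on B_2, B_3.
N = (1/3)·(3, -2) + (2/3)·(-5, 2) = (-7/3, 2/3).

(-7/3, 2/3)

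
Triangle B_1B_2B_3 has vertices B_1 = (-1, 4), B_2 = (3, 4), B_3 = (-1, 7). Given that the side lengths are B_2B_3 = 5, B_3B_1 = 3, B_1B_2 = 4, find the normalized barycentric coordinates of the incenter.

(5/12, 1/4, 1/3)

The incenter has barycentric coordinates proportional to the opposite side lengths: (5 : 3 : 4).
Normalizing by 5+3+4 = 12 gives (5/12, 1/4, 1/3).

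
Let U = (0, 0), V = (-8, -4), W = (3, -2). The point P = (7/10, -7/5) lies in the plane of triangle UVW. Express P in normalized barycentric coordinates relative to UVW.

Signed area of the reference triangle: [UVW] = ½·(0·(-4−(-2)) + (-8)·(-2−0) + 3·(0−(-4))) = ½·(0 + 16 + 12) = 14.
[PVW] = ½·((7/10)·(-4−(-2)) + (-8)·(-2−(-7/5)) + 3·(-7/5−(-4))) = ½·(-7/5 + 24/5 + 39/5) = 28/5, so the U-coordinate is (28/5)/14 = 2/5.
[UPW] = ½·(0·(-7/5−(-2)) + (7/10)·(-2−0) + 3·(0−(-7/5))) = ½·(0 − 7/5 + 21/5) = 7/5, so the V-coordinate is 1/10.
[UVP] = ½·(0·(-4−(-7/5)) + (-8)·(-7/5−0) + (7/10)·(0−(-4))) = ½·(0 + 56/5 + 14/5) = 7, so the W-coordinate is 1/2.

(2/5, 1/10, 1/2)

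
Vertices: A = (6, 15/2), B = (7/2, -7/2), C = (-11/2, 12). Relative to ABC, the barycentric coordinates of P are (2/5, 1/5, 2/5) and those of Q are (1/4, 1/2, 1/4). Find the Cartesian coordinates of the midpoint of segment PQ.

Barycentric coordinates of the midpoint are the average: (13/40, 7/20, 13/40).
Converting: (13/40)·A + (7/20)·B + (13/40)·C = (111/80, 409/80).

(111/80, 409/80)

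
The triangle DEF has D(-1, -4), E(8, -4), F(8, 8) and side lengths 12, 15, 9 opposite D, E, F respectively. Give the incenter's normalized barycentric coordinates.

The incenter has barycentric coordinates proportional to the opposite side lengths: (12 : 15 : 9).
Normalizing by 12+15+9 = 36 gives (1/3, 5/12, 1/4).

(1/3, 5/12, 1/4)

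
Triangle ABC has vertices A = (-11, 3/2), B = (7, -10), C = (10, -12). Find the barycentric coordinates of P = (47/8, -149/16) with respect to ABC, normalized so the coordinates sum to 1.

Signed area of the reference triangle: [ABC] = ½·((-11)·(-10−(-12)) + 7·(-12−(3/2)) + 10·(3/2−(-10))) = ½·(-22 − 189/2 + 115) = -3/4.
[PBC] = ½·((47/8)·(-10−(-12)) + 7·(-12−(-149/16)) + 10·(-149/16−(-10))) = ½·(47/4 − 301/16 + 55/8) = -3/32, so the A-coordinate is (-3/32)/(-3/4) = 1/8.
[APC] = ½·((-11)·(-149/16−(-12)) + (47/8)·(-12−(3/2)) + 10·(3/2−(-149/16))) = ½·(-473/16 − 1269/16 + 865/8) = -3/8, so the B-coordinate is 1/2.
[ABP] = ½·((-11)·(-10−(-149/16)) + 7·(-149/16−(3/2)) + (47/8)·(3/2−(-10))) = ½·(121/16 − 1211/16 + 1081/16) = -9/32, so the C-coordinate is 3/8.

(1/8, 1/2, 3/8)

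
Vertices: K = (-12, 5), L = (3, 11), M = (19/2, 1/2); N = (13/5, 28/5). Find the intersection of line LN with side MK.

(7/3, 2)

Barycentric coordinates of N with respect to KLM: (1/5, 2/5, 2/5).
On side MK the L-coordinate is zero; dropping N's L-weight 2/5 and renormalizing the remaining 2/5 : 1/5 gives weights 2/3, 1/3 on M, K.
J = (2/3)·(19/2, 1/2) + (1/3)·(-12, 5) = (7/3, 2).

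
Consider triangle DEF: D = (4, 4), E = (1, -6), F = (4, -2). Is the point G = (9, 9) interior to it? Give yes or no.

Barycentric coordinates of G: (13/18, -5/3, 35/18).
The three coordinates are positive, negative, positive; a point is interior exactly when all three are positive.

no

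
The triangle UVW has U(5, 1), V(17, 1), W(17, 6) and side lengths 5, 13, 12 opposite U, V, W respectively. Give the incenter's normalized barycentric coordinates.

The incenter has barycentric coordinates proportional to the opposite side lengths: (5 : 13 : 12).
Normalizing by 5+13+12 = 30 gives (1/6, 13/30, 2/5).

(1/6, 13/30, 2/5)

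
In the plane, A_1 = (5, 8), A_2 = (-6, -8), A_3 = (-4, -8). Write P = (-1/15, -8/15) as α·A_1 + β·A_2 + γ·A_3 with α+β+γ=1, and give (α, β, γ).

(7/15, 2/15, 2/5)

Signed area of the reference triangle: [A_1A_2A_3] = ½·(5·(-8−(-8)) + (-6)·(-8−8) + (-4)·(8−(-8))) = ½·(0 + 96 − 64) = 16.
[PA_2A_3] = ½·((-1/15)·(-8−(-8)) + (-6)·(-8−(-8/15)) + (-4)·(-8/15−(-8))) = ½·(0 + 224/5 − 448/15) = 112/15, so the A_1-coordinate is (112/15)/16 = 7/15.
[A_1PA_3] = ½·(5·(-8/15−(-8)) + (-1/15)·(-8−8) + (-4)·(8−(-8/15))) = ½·(112/3 + 16/15 − 512/15) = 32/15, so the A_2-coordinate is 2/15.
[A_1A_2P] = ½·(5·(-8−(-8/15)) + (-6)·(-8/15−8) + (-1/15)·(8−(-8))) = ½·(-112/3 + 256/5 − 16/15) = 32/5, so the A_3-coordinate is 2/5.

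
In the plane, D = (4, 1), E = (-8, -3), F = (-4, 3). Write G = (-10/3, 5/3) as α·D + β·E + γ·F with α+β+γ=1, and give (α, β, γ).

Signed area of the reference triangle: [DEF] = ½·(4·(-3−3) + (-8)·(3−1) + (-4)·(1−(-3))) = ½·(-24 − 16 − 16) = -28.
[GEF] = ½·((-10/3)·(-3−3) + (-8)·(3−(5/3)) + (-4)·(5/3−(-3))) = ½·(20 − 32/3 − 56/3) = -14/3, so the D-coordinate is (-14/3)/(-28) = 1/6.
[DGF] = ½·(4·(5/3−3) + (-10/3)·(3−1) + (-4)·(1−(5/3))) = ½·(-16/3 − 20/3 + 8/3) = -14/3, so the E-coordinate is 1/6.
[DEG] = ½·(4·(-3−(5/3)) + (-8)·(5/3−1) + (-10/3)·(1−(-3))) = ½·(-56/3 − 16/3 − 40/3) = -56/3, so the F-coordinate is 2/3.
Check: 1/6 + 1/6 + 2/3 = 1.

(1/6, 1/6, 2/3)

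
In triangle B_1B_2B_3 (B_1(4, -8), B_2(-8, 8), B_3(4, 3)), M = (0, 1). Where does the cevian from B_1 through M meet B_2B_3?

Barycentric coordinates of M with respect to B_1B_2B_3: (1/3, 1/3, 1/3).
On side B_2B_3 the B_1-coordinate is zero; dropping M's B_1-weight 1/3 and renormalizing the remaining 1/3 : 1/3 gives weights 1/2, 1/2 on B_2, B_3.
N = (1/2)·(-8, 8) + (1/2)·(4, 3) = (-2, 11/2).

(-2, 11/2)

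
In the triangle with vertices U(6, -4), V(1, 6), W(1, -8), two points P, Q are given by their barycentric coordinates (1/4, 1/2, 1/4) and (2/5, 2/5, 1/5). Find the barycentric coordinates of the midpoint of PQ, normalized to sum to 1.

Since both coordinate triples sum to 1, the midpoint's barycentrics are the componentwise average.
(1/4+2/5)/2 = 13/40; similarly 9/20 and 9/40.

(13/40, 9/20, 9/40)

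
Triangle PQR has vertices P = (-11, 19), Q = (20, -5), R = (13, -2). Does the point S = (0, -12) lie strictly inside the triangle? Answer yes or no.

Barycentric coordinates of S: (-109/75, -171/25, 697/75).
The three coordinates are negative, negative, positive; a point is interior exactly when all three are positive.

no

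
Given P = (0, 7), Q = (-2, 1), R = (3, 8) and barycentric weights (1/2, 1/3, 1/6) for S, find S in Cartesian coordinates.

(-1/6, 31/6)

S = (1/2)·P + (1/3)·Q + (1/6)·R.
x-coordinate: (1/2)·0 + (1/3)·(-2) + (1/6)·3 = -1/6.
y-coordinate: (1/2)·7 + (1/3)·1 + (1/6)·8 = 31/6.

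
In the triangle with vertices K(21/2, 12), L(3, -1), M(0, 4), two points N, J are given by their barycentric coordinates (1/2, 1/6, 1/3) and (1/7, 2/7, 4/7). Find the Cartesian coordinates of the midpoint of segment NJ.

(227/56, 457/84)

Barycentric coordinates of the midpoint are the average: (9/28, 19/84, 19/42).
Converting: (9/28)·K + (19/84)·L + (19/42)·M = (227/56, 457/84).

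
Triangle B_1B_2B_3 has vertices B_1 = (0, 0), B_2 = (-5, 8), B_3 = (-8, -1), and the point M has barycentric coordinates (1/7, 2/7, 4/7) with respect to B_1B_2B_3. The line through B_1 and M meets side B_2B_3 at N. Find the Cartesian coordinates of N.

(-7, 2)

Line B_1M meets B_2B_3 where the B_1-coordinate vanishes; zeroing M's B_1-weight and renormalizing leaves B_2, B_3-weights 2/7 : 4/7 → (1/3, 2/3).
So N = (1/3)·B_2 + (2/3)·B_3 = (-7, 2).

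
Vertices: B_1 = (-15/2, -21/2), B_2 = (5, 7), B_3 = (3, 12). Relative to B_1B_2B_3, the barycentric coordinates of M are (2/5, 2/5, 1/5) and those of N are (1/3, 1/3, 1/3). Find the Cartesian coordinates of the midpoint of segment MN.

(-7/60, 23/12)

Barycentric coordinates of the midpoint are the average: (11/30, 11/30, 4/15).
Converting: (11/30)·B_1 + (11/30)·B_2 + (4/15)·B_3 = (-7/60, 23/12).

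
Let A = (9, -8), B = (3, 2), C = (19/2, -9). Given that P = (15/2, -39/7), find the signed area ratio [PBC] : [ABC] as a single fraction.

2/7

[ABC] = ½·(9·(2−(-9)) + 3·(-9−(-8)) + (19/2)·(-8−2)) = ½·(99 − 3 − 95) = 1/2.
[PBC] = ½·((15/2)·(2−(-9)) + 3·(-9−(-39/7)) + (19/2)·(-39/7−2)) = ½·(165/2 − 72/7 − 1007/14) = 1/7, so the ratio is (1/7)/(1/2) = 2/7.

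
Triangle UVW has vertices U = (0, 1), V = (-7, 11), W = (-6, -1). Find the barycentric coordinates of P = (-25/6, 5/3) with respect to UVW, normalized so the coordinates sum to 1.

Signed area of the reference triangle: [UVW] = ½·(0·(11−(-1)) + (-7)·(-1−1) + (-6)·(1−11)) = ½·(0 + 14 + 60) = 37.
[PVW] = ½·((-25/6)·(11−(-1)) + (-7)·(-1−(5/3)) + (-6)·(5/3−11)) = ½·(-50 + 56/3 + 56) = 37/3, so the U-coordinate is (37/3)/37 = 1/3.
[UPW] = ½·(0·(5/3−(-1)) + (-25/6)·(-1−1) + (-6)·(1−(5/3))) = ½·(0 + 25/3 + 4) = 37/6, so the V-coordinate is 1/6.
[UVP] = ½·(0·(11−(5/3)) + (-7)·(5/3−1) + (-25/6)·(1−11)) = ½·(0 − 14/3 + 125/3) = 37/2, so the W-coordinate is 1/2.
Check: 1/3 + 1/6 + 1/2 = 1.

(1/3, 1/6, 1/2)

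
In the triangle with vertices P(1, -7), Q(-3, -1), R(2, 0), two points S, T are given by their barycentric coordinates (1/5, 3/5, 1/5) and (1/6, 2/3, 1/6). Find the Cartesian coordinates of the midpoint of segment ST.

(-27/20, -23/12)

Barycentric coordinates of the midpoint are the average: (11/60, 19/30, 11/60).
Converting: (11/60)·P + (19/30)·Q + (11/60)·R = (-27/20, -23/12).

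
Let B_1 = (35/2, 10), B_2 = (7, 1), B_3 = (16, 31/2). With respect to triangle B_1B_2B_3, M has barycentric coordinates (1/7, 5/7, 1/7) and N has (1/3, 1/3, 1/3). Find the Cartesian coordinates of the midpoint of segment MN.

(163/14, 277/42)

Barycentric coordinates of the midpoint are the average: (5/21, 11/21, 5/21).
Converting: (5/21)·B_1 + (11/21)·B_2 + (5/21)·B_3 = (163/14, 277/42).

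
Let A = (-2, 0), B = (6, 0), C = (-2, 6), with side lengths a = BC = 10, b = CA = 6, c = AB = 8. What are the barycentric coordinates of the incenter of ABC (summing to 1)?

(5/12, 1/4, 1/3)

The incenter has barycentric coordinates proportional to the opposite side lengths: (10 : 6 : 8).
Normalizing by 10+6+8 = 24 gives (5/12, 1/4, 1/3).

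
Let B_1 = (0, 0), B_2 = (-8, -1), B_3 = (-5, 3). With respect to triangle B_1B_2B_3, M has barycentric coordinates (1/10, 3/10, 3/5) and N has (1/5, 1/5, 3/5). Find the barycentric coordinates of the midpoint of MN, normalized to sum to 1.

(3/20, 1/4, 3/5)

Since both coordinate triples sum to 1, the midpoint's barycentrics are the componentwise average.
(1/10+1/5)/2 = 3/20; similarly 1/4 and 3/5.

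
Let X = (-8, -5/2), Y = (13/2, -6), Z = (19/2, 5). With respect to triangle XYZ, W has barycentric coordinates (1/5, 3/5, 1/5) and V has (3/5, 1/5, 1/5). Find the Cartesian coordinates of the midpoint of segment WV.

Barycentric coordinates of the midpoint are the average: (2/5, 2/5, 1/5).
Converting: (2/5)·X + (2/5)·Y + (1/5)·Z = (13/10, -12/5).

(13/10, -12/5)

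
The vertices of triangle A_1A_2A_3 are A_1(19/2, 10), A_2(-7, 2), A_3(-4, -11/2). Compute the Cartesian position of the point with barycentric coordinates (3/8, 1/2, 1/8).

P = (3/8)·A_1 + (1/2)·A_2 + (1/8)·A_3.
x-coordinate: (3/8)·(19/2) + (1/2)·(-7) + (1/8)·(-4) = -7/16.
y-coordinate: (3/8)·10 + (1/2)·2 + (1/8)·(-11/2) = 65/16.

(-7/16, 65/16)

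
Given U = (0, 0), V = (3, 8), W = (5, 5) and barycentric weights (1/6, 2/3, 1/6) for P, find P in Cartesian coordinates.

(17/6, 37/6)

P = (1/6)·U + (2/3)·V + (1/6)·W.
x-coordinate: (1/6)·0 + (2/3)·3 + (1/6)·5 = 17/6.
y-coordinate: (1/6)·0 + (2/3)·8 + (1/6)·5 = 37/6.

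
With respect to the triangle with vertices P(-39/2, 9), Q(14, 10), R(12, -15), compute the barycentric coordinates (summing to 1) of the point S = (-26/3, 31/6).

Signed area of the reference triangle: [PQR] = ½·((-39/2)·(10−(-15)) + 14·(-15−9) + 12·(9−10)) = ½·(-975/2 − 336 − 12) = -1671/4.
[SQR] = ½·((-26/3)·(10−(-15)) + 14·(-15−(31/6)) + 12·(31/6−10)) = ½·(-650/3 − 847/3 − 58) = -557/2, so the P-coordinate is (-557/2)/(-1671/4) = 2/3.
[PSR] = ½·((-39/2)·(31/6−(-15)) + (-26/3)·(-15−9) + 12·(9−(31/6))) = ½·(-1573/4 + 208 + 46) = -557/8, so the Q-coordinate is 1/6.
[PQS] = ½·((-39/2)·(10−(31/6)) + 14·(31/6−9) + (-26/3)·(9−10)) = ½·(-377/4 − 161/3 + 26/3) = -557/8, so the R-coordinate is 1/6.

(2/3, 1/6, 1/6)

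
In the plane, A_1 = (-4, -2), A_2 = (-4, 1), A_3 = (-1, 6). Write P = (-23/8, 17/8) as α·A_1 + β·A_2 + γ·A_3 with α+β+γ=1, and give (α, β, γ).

Signed area of the reference triangle: [A_1A_2A_3] = ½·((-4)·(1−6) + (-4)·(6−(-2)) + (-1)·(-2−1)) = ½·(20 − 32 + 3) = -9/2.
[PA_2A_3] = ½·((-23/8)·(1−6) + (-4)·(6−(17/8)) + (-1)·(17/8−1)) = ½·(115/8 − 31/2 − 9/8) = -9/8, so the A_1-coordinate is (-9/8)/(-9/2) = 1/4.
[A_1PA_3] = ½·((-4)·(17/8−6) + (-23/8)·(6−(-2)) + (-1)·(-2−(17/8))) = ½·(31/2 − 23 + 33/8) = -27/16, so the A_2-coordinate is 3/8.
[A_1A_2P] = ½·((-4)·(1−(17/8)) + (-4)·(17/8−(-2)) + (-23/8)·(-2−1)) = ½·(9/2 − 33/2 + 69/8) = -27/16, so the A_3-coordinate is 3/8.

(1/4, 3/8, 3/8)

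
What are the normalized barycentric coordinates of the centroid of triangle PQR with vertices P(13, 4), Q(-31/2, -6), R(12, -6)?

(1/3, 1/3, 1/3)

The centroid is the average of the vertices, so each weight is 1/3.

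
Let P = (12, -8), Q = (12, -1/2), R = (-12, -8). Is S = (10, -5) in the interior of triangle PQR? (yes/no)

yes

Barycentric coordinates of S: (31/60, 2/5, 1/12).
The three coordinates are positive, positive, positive; a point is interior exactly when all three are positive.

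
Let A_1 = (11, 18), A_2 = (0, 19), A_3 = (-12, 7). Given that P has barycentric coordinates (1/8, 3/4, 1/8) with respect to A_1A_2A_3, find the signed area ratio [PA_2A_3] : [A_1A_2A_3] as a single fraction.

1/8

The signed ratio [PA_2A_3]/[A_1A_2A_3] equals the barycentric coordinate of P at vertex A_1, which is 1/8.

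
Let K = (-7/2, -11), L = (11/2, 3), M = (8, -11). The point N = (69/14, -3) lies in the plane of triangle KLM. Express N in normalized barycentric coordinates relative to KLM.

(1/7, 4/7, 2/7)

Signed area of the reference triangle: [KLM] = ½·((-7/2)·(3−(-11)) + (11/2)·(-11−(-11)) + 8·(-11−3)) = ½·(-49 + 0 − 112) = -161/2.
[NLM] = ½·((69/14)·(3−(-11)) + (11/2)·(-11−(-3)) + 8·(-3−3)) = ½·(69 − 44 − 48) = -23/2, so the K-coordinate is (-23/2)/(-161/2) = 1/7.
[KNM] = ½·((-7/2)·(-3−(-11)) + (69/14)·(-11−(-11)) + 8·(-11−(-3))) = ½·(-28 + 0 − 64) = -46, so the L-coordinate is 4/7.
[KLN] = ½·((-7/2)·(3−(-3)) + (11/2)·(-3−(-11)) + (69/14)·(-11−3)) = ½·(-21 + 44 − 69) = -23, so the M-coordinate is 2/7.
Check: 1/7 + 4/7 + 2/7 = 1.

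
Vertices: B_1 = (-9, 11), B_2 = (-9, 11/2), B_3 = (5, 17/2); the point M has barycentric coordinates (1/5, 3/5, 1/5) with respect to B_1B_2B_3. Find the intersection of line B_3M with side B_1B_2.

Line B_3M meets B_1B_2 where the B_3-coordinate vanishes; zeroing M's B_3-weight and renormalizing leaves B_1, B_2-weights 1/5 : 3/5 → (1/4, 3/4).
So N = (1/4)·B_1 + (3/4)·B_2 = (-9, 55/8).

(-9, 55/8)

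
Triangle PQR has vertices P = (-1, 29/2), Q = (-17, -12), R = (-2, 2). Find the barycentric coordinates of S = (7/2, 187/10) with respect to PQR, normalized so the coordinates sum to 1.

(1, -3/10, 3/10)

Signed area of the reference triangle: [PQR] = ½·((-1)·(-12−2) + (-17)·(2−(29/2)) + (-2)·(29/2−(-12))) = ½·(14 + 425/2 − 53) = 347/4.
[SQR] = ½·((7/2)·(-12−2) + (-17)·(2−(187/10)) + (-2)·(187/10−(-12))) = ½·(-49 + 2839/10 − 307/5) = 347/4, so the P-coordinate is (347/4)/(347/4) = 1.
[PSR] = ½·((-1)·(187/10−2) + (7/2)·(2−(29/2)) + (-2)·(29/2−(187/10))) = ½·(-167/10 − 175/4 + 42/5) = -1041/40, so the Q-coordinate is -3/10.
[PQS] = ½·((-1)·(-12−(187/10)) + (-17)·(187/10−(29/2)) + (7/2)·(29/2−(-12))) = ½·(307/10 − 357/5 + 371/4) = 1041/40, so the R-coordinate is 3/10.
Check: 1 − 3/10 + 3/10 = 1.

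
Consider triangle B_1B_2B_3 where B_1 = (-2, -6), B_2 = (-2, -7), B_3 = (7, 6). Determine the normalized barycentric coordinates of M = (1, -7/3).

Signed area of the reference triangle: [B_1B_2B_3] = ½·((-2)·(-7−6) + (-2)·(6−(-6)) + 7·(-6−(-7))) = ½·(26 − 24 + 7) = 9/2.
[MB_2B_3] = ½·(1·(-7−6) + (-2)·(6−(-7/3)) + 7·(-7/3−(-7))) = ½·(-13 − 50/3 + 98/3) = 3/2, so the B_1-coordinate is (3/2)/(9/2) = 1/3.
[B_1MB_3] = ½·((-2)·(-7/3−6) + 1·(6−(-6)) + 7·(-6−(-7/3))) = ½·(50/3 + 12 − 77/3) = 3/2, so the B_2-coordinate is 1/3.
[B_1B_2M] = ½·((-2)·(-7−(-7/3)) + (-2)·(-7/3−(-6)) + 1·(-6−(-7))) = ½·(28/3 − 22/3 + 1) = 3/2, so the B_3-coordinate is 1/3.
Check: 1/3 + 1/3 + 1/3 = 1.

(1/3, 1/3, 1/3)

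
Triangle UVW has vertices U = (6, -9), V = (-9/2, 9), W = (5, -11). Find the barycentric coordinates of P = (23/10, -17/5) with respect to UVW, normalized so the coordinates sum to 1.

(7/15, 1/3, 1/5)

Signed area of the reference triangle: [UVW] = ½·(6·(9−(-11)) + (-9/2)·(-11−(-9)) + 5·(-9−9)) = ½·(120 + 9 − 90) = 39/2.
[PVW] = ½·((23/10)·(9−(-11)) + (-9/2)·(-11−(-17/5)) + 5·(-17/5−9)) = ½·(46 + 171/5 − 62) = 91/10, so the U-coordinate is (91/10)/(39/2) = 7/15.
[UPW] = ½·(6·(-17/5−(-11)) + (23/10)·(-11−(-9)) + 5·(-9−(-17/5))) = ½·(228/5 − 23/5 − 28) = 13/2, so the V-coordinate is 1/3.
[UVP] = ½·(6·(9−(-17/5)) + (-9/2)·(-17/5−(-9)) + (23/10)·(-9−9)) = ½·(372/5 − 126/5 − 207/5) = 39/10, so the W-coordinate is 1/5.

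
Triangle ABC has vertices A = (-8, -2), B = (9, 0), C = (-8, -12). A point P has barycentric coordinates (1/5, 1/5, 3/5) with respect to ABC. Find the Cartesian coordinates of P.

(-23/5, -38/5)

P = (1/5)·A + (1/5)·B + (3/5)·C.
x-coordinate: (1/5)·(-8) + (1/5)·9 + (3/5)·(-8) = -23/5.
y-coordinate: (1/5)·(-2) + (1/5)·0 + (3/5)·(-12) = -38/5.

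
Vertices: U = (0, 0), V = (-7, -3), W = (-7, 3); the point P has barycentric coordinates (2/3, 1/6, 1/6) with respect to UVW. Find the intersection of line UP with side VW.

Line UP meets VW where the U-coordinate vanishes; zeroing P's U-weight and renormalizing leaves V, W-weights 1/6 : 1/6 → (1/2, 1/2).
So Q = (1/2)·V + (1/2)·W = (-7, 0).

(-7, 0)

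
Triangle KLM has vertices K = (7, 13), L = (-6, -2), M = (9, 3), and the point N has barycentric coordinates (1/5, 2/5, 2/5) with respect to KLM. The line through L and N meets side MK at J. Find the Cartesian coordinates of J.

(25/3, 19/3)

Line LN meets MK where the L-coordinate vanishes; zeroing N's L-weight and renormalizing leaves M, K-weights 2/5 : 1/5 → (2/3, 1/3).
So J = (2/3)·M + (1/3)·K = (25/3, 19/3).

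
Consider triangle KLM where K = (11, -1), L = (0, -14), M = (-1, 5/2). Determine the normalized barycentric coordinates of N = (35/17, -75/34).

Signed area of the reference triangle: [KLM] = ½·(11·(-14−(5/2)) + 0·(5/2−(-1)) + (-1)·(-1−(-14))) = ½·(-363/2 + 0 − 13) = -389/4.
[NLM] = ½·((35/17)·(-14−(5/2)) + 0·(5/2−(-75/34)) + (-1)·(-75/34−(-14))) = ½·(-1155/34 + 0 − 401/34) = -389/17, so the K-coordinate is (-389/17)/(-389/4) = 4/17.
[KNM] = ½·(11·(-75/34−(5/2)) + (35/17)·(5/2−(-1)) + (-1)·(-1−(-75/34))) = ½·(-880/17 + 245/34 − 41/34) = -389/17, so the L-coordinate is 4/17.
[KLN] = ½·(11·(-14−(-75/34)) + 0·(-75/34−(-1)) + (35/17)·(-1−(-14))) = ½·(-4411/34 + 0 + 455/17) = -3501/68, so the M-coordinate is 9/17.

(4/17, 4/17, 9/17)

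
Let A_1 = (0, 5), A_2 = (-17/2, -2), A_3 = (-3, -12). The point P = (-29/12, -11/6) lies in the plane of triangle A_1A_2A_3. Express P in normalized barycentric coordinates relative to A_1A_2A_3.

Signed area of the reference triangle: [A_1A_2A_3] = ½·(0·(-2−(-12)) + (-17/2)·(-12−5) + (-3)·(5−(-2))) = ½·(0 + 289/2 − 21) = 247/4.
[PA_2A_3] = ½·((-29/12)·(-2−(-12)) + (-17/2)·(-12−(-11/6)) + (-3)·(-11/6−(-2))) = ½·(-145/6 + 1037/12 − 1/2) = 247/8, so the A_1-coordinate is (247/8)/(247/4) = 1/2.
[A_1PA_3] = ½·(0·(-11/6−(-12)) + (-29/12)·(-12−5) + (-3)·(5−(-11/6))) = ½·(0 + 493/12 − 41/2) = 247/24, so the A_2-coordinate is 1/6.
[A_1A_2P] = ½·(0·(-2−(-11/6)) + (-17/2)·(-11/6−5) + (-29/12)·(5−(-2))) = ½·(0 + 697/12 − 203/12) = 247/12, so the A_3-coordinate is 1/3.

(1/2, 1/6, 1/3)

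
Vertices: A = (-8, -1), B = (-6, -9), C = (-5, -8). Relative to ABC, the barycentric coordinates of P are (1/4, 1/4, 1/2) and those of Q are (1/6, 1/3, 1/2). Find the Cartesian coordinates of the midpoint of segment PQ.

Barycentric coordinates of the midpoint are the average: (5/24, 7/24, 1/2).
Converting: (5/24)·A + (7/24)·B + (1/2)·C = (-71/12, -41/6).

(-71/12, -41/6)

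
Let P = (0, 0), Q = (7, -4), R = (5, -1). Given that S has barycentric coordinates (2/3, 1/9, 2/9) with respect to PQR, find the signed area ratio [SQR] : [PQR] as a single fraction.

The signed ratio [SQR]/[PQR] equals the barycentric coordinate of S at vertex P, which is 2/3.

2/3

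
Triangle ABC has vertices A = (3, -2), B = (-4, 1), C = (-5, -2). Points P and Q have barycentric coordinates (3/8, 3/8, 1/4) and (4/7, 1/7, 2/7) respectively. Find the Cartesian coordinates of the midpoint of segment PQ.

(-107/112, -137/112)

Barycentric coordinates of the midpoint are the average: (53/112, 29/112, 15/56).
Converting: (53/112)·A + (29/112)·B + (15/56)·C = (-107/112, -137/112).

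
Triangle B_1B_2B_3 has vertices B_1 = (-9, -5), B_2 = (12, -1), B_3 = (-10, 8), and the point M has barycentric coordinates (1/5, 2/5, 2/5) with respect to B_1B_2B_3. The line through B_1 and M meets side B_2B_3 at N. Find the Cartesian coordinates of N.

(1, 7/2)

Line B_1M meets B_2B_3 where the B_1-coordinate vanishes; zeroing M's B_1-weight and renormalizing leaves B_2, B_3-weights 2/5 : 2/5 → (1/2, 1/2).
So N = (1/2)·B_2 + (1/2)·B_3 = (1, 7/2).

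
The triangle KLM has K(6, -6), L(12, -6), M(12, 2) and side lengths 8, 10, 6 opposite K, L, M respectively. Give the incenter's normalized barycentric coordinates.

The incenter has barycentric coordinates proportional to the opposite side lengths: (8 : 10 : 6).
Normalizing by 8+10+6 = 24 gives (1/3, 5/12, 1/4).

(1/3, 5/12, 1/4)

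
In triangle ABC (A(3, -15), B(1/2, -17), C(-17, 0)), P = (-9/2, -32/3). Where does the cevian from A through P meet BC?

(-33/4, -17/2)

Barycentric coordinates of P with respect to ABC: (1/3, 1/3, 1/3).
On side BC the A-coordinate is zero; dropping P's A-weight 1/3 and renormalizing the remaining 1/3 : 1/3 gives weights 1/2, 1/2 on B, C.
Q = (1/2)·(1/2, -17) + (1/2)·(-17, 0) = (-33/4, -17/2).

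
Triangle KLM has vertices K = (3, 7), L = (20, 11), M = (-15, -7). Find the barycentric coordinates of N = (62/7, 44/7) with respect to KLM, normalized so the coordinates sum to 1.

Signed area of the reference triangle: [KLM] = ½·(3·(11−(-7)) + 20·(-7−7) + (-15)·(7−11)) = ½·(54 − 280 + 60) = -83.
[NLM] = ½·((62/7)·(11−(-7)) + 20·(-7−(44/7)) + (-15)·(44/7−11)) = ½·(1116/7 − 1860/7 + 495/7) = -249/14, so the K-coordinate is (-249/14)/(-83) = 3/14.
[KNM] = ½·(3·(44/7−(-7)) + (62/7)·(-7−7) + (-15)·(7−(44/7))) = ½·(279/7 − 124 − 75/7) = -332/7, so the L-coordinate is 4/7.
[KLN] = ½·(3·(11−(44/7)) + 20·(44/7−7) + (62/7)·(7−11)) = ½·(99/7 − 100/7 − 248/7) = -249/14, so the M-coordinate is 3/14.

(3/14, 4/7, 3/14)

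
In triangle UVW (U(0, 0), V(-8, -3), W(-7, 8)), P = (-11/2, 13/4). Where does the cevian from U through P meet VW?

Barycentric coordinates of P with respect to UVW: (1/4, 1/4, 1/2).
On side VW the U-coordinate is zero; dropping P's U-weight 1/4 and renormalizing the remaining 1/4 : 1/2 gives weights 1/3, 2/3 on V, W.
Q = (1/3)·(-8, -3) + (2/3)·(-7, 8) = (-22/3, 13/3).

(-22/3, 13/3)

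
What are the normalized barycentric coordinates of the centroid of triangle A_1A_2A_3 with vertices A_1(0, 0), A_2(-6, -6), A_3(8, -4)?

(1/3, 1/3, 1/3)

The centroid is the average of the vertices, so each weight is 1/3.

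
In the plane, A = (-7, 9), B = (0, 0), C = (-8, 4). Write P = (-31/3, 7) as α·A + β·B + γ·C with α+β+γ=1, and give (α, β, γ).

(1/3, -1/3, 1)

Signed area of the reference triangle: [ABC] = ½·((-7)·(0−4) + 0·(4−9) + (-8)·(9−0)) = ½·(28 + 0 − 72) = -22.
[PBC] = ½·((-31/3)·(0−4) + 0·(4−7) + (-8)·(7−0)) = ½·(124/3 + 0 − 56) = -22/3, so the A-coordinate is (-22/3)/(-22) = 1/3.
[APC] = ½·((-7)·(7−4) + (-31/3)·(4−9) + (-8)·(9−7)) = ½·(-21 + 155/3 − 16) = 22/3, so the B-coordinate is -1/3.
[ABP] = ½·((-7)·(0−7) + 0·(7−9) + (-31/3)·(9−0)) = ½·(49 + 0 − 93) = -22, so the C-coordinate is 1.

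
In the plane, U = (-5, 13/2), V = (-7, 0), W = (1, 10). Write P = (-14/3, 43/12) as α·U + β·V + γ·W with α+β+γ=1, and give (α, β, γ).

(1/6, 7/12, 1/4)

Signed area of the reference triangle: [UVW] = ½·((-5)·(0−10) + (-7)·(10−(13/2)) + 1·(13/2−0)) = ½·(50 − 49/2 + 13/2) = 16.
[PVW] = ½·((-14/3)·(0−10) + (-7)·(10−(43/12)) + 1·(43/12−0)) = ½·(140/3 − 539/12 + 43/12) = 8/3, so the U-coordinate is (8/3)/16 = 1/6.
[UPW] = ½·((-5)·(43/12−10) + (-14/3)·(10−(13/2)) + 1·(13/2−(43/12))) = ½·(385/12 − 49/3 + 35/12) = 28/3, so the V-coordinate is 7/12.
[UVP] = ½·((-5)·(0−(43/12)) + (-7)·(43/12−(13/2)) + (-14/3)·(13/2−0)) = ½·(215/12 + 245/12 − 91/3) = 4, so the W-coordinate is 1/4.
Check: 1/6 + 7/12 + 1/4 = 1.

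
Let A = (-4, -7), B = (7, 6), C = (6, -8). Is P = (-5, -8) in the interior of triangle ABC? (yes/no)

no

Barycentric coordinates of P: (154/141, -11/141, -2/141).
The three coordinates are positive, negative, negative; a point is interior exactly when all three are positive.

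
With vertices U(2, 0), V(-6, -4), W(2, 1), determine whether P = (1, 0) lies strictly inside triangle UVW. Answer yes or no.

Barycentric coordinates of P: (3/8, 1/8, 1/2).
The three coordinates are positive, positive, positive; a point is interior exactly when all three are positive.

yes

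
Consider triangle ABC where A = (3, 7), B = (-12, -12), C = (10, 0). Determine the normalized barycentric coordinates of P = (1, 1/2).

(1/2, 1/4, 1/4)

Signed area of the reference triangle: [ABC] = ½·(3·(-12−0) + (-12)·(0−7) + 10·(7−(-12))) = ½·(-36 + 84 + 190) = 119.
[PBC] = ½·(1·(-12−0) + (-12)·(0−(1/2)) + 10·(1/2−(-12))) = ½·(-12 + 6 + 125) = 119/2, so the A-coordinate is (119/2)/119 = 1/2.
[APC] = ½·(3·(1/2−0) + 1·(0−7) + 10·(7−(1/2))) = ½·(3/2 − 7 + 65) = 119/4, so the B-coordinate is 1/4.
[ABP] = ½·(3·(-12−(1/2)) + (-12)·(1/2−7) + 1·(7−(-12))) = ½·(-75/2 + 78 + 19) = 119/4, so the C-coordinate is 1/4.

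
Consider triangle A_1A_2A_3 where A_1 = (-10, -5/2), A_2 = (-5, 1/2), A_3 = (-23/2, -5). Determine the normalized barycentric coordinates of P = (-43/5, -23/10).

(1/5, 2/5, 2/5)

Signed area of the reference triangle: [A_1A_2A_3] = ½·((-10)·(1/2−(-5)) + (-5)·(-5−(-5/2)) + (-23/2)·(-5/2−(1/2))) = ½·(-55 + 25/2 + 69/2) = -4.
[PA_2A_3] = ½·((-43/5)·(1/2−(-5)) + (-5)·(-5−(-23/10)) + (-23/2)·(-23/10−(1/2))) = ½·(-473/10 + 27/2 + 161/5) = -4/5, so the A_1-coordinate is (-4/5)/(-4) = 1/5.
[A_1PA_3] = ½·((-10)·(-23/10−(-5)) + (-43/5)·(-5−(-5/2)) + (-23/2)·(-5/2−(-23/10))) = ½·(-27 + 43/2 + 23/10) = -8/5, so the A_2-coordinate is 2/5.
[A_1A_2P] = ½·((-10)·(1/2−(-23/10)) + (-5)·(-23/10−(-5/2)) + (-43/5)·(-5/2−(1/2))) = ½·(-28 − 1 + 129/5) = -8/5, so the A_3-coordinate is 2/5.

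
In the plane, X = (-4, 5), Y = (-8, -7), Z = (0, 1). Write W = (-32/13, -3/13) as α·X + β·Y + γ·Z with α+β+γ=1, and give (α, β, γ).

(2/13, 3/13, 8/13)

Signed area of the reference triangle: [XYZ] = ½·((-4)·(-7−1) + (-8)·(1−5) + 0·(5−(-7))) = ½·(32 + 32 + 0) = 32.
[WYZ] = ½·((-32/13)·(-7−1) + (-8)·(1−(-3/13)) + 0·(-3/13−(-7))) = ½·(256/13 − 128/13 + 0) = 64/13, so the X-coordinate is (64/13)/32 = 2/13.
[XWZ] = ½·((-4)·(-3/13−1) + (-32/13)·(1−5) + 0·(5−(-3/13))) = ½·(64/13 + 128/13 + 0) = 96/13, so the Y-coordinate is 3/13.
[XYW] = ½·((-4)·(-7−(-3/13)) + (-8)·(-3/13−5) + (-32/13)·(5−(-7))) = ½·(352/13 + 544/13 − 384/13) = 256/13, so the Z-coordinate is 8/13.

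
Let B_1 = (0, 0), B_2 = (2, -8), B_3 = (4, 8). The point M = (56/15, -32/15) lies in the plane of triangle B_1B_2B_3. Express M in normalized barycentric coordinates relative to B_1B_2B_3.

(-1/3, 4/5, 8/15)

Signed area of the reference triangle: [B_1B_2B_3] = ½·(0·(-8−8) + 2·(8−0) + 4·(0−(-8))) = ½·(0 + 16 + 32) = 24.
[MB_2B_3] = ½·((56/15)·(-8−8) + 2·(8−(-32/15)) + 4·(-32/15−(-8))) = ½·(-896/15 + 304/15 + 352/15) = -8, so the B_1-coordinate is (-8)/24 = -1/3.
[B_1MB_3] = ½·(0·(-32/15−8) + (56/15)·(8−0) + 4·(0−(-32/15))) = ½·(0 + 448/15 + 128/15) = 96/5, so the B_2-coordinate is 4/5.
[B_1B_2M] = ½·(0·(-8−(-32/15)) + 2·(-32/15−0) + (56/15)·(0−(-8))) = ½·(0 − 64/15 + 448/15) = 64/5, so the B_3-coordinate is 8/15.
Check: -1/3 + 4/5 + 8/15 = 1.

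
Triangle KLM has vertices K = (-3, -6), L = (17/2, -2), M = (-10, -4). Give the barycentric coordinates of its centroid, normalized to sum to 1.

(1/3, 1/3, 1/3)

The centroid is the average of the vertices, so each weight is 1/3.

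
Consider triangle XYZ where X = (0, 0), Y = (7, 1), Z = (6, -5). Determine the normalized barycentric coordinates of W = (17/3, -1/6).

Signed area of the reference triangle: [XYZ] = ½·(0·(1−(-5)) + 7·(-5−0) + 6·(0−1)) = ½·(0 − 35 − 6) = -41/2.
[WYZ] = ½·((17/3)·(1−(-5)) + 7·(-5−(-1/6)) + 6·(-1/6−1)) = ½·(34 − 203/6 − 7) = -41/12, so the X-coordinate is (-41/12)/(-41/2) = 1/6.
[XWZ] = ½·(0·(-1/6−(-5)) + (17/3)·(-5−0) + 6·(0−(-1/6))) = ½·(0 − 85/3 + 1) = -41/3, so the Y-coordinate is 2/3.
[XYW] = ½·(0·(1−(-1/6)) + 7·(-1/6−0) + (17/3)·(0−1)) = ½·(0 − 7/6 − 17/3) = -41/12, so the Z-coordinate is 1/6.
Check: 1/6 + 2/3 + 1/6 = 1.

(1/6, 2/3, 1/6)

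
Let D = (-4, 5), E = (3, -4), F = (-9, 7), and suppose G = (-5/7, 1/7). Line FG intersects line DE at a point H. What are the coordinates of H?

(2/3, -1)

Barycentric coordinates of G with respect to DEF: (2/7, 4/7, 1/7).
On side DE the F-coordinate is zero; dropping G's F-weight 1/7 and renormalizing the remaining 2/7 : 4/7 gives weights 1/3, 2/3 on D, E.
H = (1/3)·(-4, 5) + (2/3)·(3, -4) = (2/3, -1).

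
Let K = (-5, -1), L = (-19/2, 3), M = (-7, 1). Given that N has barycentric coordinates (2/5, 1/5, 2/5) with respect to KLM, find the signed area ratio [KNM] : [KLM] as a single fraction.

The signed ratio [KNM]/[KLM] equals the barycentric coordinate of N at vertex L, which is 1/5.

1/5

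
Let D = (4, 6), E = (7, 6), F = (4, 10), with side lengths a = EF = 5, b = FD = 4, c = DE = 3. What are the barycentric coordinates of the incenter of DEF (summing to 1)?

The incenter has barycentric coordinates proportional to the opposite side lengths: (5 : 4 : 3).
Normalizing by 5+4+3 = 12 gives (5/12, 1/3, 1/4).

(5/12, 1/3, 1/4)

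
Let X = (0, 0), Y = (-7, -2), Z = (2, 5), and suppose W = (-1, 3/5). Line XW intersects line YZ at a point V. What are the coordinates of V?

Barycentric coordinates of W with respect to XYZ: (3/5, 1/5, 1/5).
On side YZ the X-coordinate is zero; dropping W's X-weight 3/5 and renormalizing the remaining 1/5 : 1/5 gives weights 1/2, 1/2 on Y, Z.
V = (1/2)·(-7, -2) + (1/2)·(2, 5) = (-5/2, 3/2).

(-5/2, 3/2)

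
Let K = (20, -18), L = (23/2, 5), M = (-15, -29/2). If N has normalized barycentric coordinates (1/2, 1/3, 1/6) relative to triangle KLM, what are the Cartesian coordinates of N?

N = (1/2)·K + (1/3)·L + (1/6)·M.
x-coordinate: (1/2)·20 + (1/3)·(23/2) + (1/6)·(-15) = 34/3.
y-coordinate: (1/2)·(-18) + (1/3)·5 + (1/6)·(-29/2) = -39/4.

(34/3, -39/4)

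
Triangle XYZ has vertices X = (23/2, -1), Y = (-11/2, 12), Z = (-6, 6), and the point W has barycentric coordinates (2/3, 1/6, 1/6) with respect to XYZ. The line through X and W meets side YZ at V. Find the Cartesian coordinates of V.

Line XW meets YZ where the X-coordinate vanishes; zeroing W's X-weight and renormalizing leaves Y, Z-weights 1/6 : 1/6 → (1/2, 1/2).
So V = (1/2)·Y + (1/2)·Z = (-23/4, 9).

(-23/4, 9)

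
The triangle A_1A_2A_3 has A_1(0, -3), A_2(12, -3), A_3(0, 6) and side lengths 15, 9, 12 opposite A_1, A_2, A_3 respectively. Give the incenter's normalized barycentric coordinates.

(5/12, 1/4, 1/3)

The incenter has barycentric coordinates proportional to the opposite side lengths: (15 : 9 : 12).
Normalizing by 15+9+12 = 36 gives (5/12, 1/4, 1/3).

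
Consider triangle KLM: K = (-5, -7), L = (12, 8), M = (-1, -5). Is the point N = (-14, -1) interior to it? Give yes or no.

Barycentric coordinates of N: (17/2, 21/13, -237/26).
The three coordinates are positive, positive, negative; a point is interior exactly when all three are positive.

no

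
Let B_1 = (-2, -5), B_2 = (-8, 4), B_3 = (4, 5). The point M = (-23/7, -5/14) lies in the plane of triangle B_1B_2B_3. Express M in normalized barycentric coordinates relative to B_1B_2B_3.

(1/2, 5/14, 1/7)

Signed area of the reference triangle: [B_1B_2B_3] = ½·((-2)·(4−5) + (-8)·(5−(-5)) + 4·(-5−4)) = ½·(2 − 80 − 36) = -57.
[MB_2B_3] = ½·((-23/7)·(4−5) + (-8)·(5−(-5/14)) + 4·(-5/14−4)) = ½·(23/7 − 300/7 − 122/7) = -57/2, so the B_1-coordinate is (-57/2)/(-57) = 1/2.
[B_1MB_3] = ½·((-2)·(-5/14−5) + (-23/7)·(5−(-5)) + 4·(-5−(-5/14))) = ½·(75/7 − 230/7 − 130/7) = -285/14, so the B_2-coordinate is 5/14.
[B_1B_2M] = ½·((-2)·(4−(-5/14)) + (-8)·(-5/14−(-5)) + (-23/7)·(-5−4)) = ½·(-61/7 − 260/7 + 207/7) = -57/7, so the B_3-coordinate is 1/7.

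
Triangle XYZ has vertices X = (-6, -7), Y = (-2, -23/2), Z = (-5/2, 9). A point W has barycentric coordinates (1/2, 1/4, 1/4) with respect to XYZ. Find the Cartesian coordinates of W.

(-33/8, -33/8)

W = (1/2)·X + (1/4)·Y + (1/4)·Z.
x-coordinate: (1/2)·(-6) + (1/4)·(-2) + (1/4)·(-5/2) = -33/8.
y-coordinate: (1/2)·(-7) + (1/4)·(-23/2) + (1/4)·9 = -33/8.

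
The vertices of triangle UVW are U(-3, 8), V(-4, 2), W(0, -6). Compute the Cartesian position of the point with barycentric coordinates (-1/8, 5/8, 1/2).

P = (-1/8)·U + (5/8)·V + (1/2)·W.
x-coordinate: (-1/8)·(-3) + (5/8)·(-4) + (1/2)·0 = -17/8.
y-coordinate: (-1/8)·8 + (5/8)·2 + (1/2)·(-6) = -11/4.

(-17/8, -11/4)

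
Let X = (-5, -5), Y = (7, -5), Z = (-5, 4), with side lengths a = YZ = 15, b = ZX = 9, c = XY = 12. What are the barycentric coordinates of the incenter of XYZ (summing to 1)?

The incenter has barycentric coordinates proportional to the opposite side lengths: (15 : 9 : 12).
Normalizing by 15+9+12 = 36 gives (5/12, 1/4, 1/3).

(5/12, 1/4, 1/3)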